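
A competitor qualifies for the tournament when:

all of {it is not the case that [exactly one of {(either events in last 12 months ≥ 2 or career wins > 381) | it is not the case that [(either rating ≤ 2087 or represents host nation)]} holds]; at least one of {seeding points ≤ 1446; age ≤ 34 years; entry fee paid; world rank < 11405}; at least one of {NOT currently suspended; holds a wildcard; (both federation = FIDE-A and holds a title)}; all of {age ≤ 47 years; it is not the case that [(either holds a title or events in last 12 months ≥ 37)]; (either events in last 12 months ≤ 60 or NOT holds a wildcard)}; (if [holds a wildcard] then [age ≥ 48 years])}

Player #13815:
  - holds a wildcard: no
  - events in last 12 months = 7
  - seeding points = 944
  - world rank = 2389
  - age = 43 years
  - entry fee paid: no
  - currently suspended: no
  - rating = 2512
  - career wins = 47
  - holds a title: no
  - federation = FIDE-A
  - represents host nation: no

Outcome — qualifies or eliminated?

Qualifies

Atomic conditions:
  events in last 12 months ≥ 2: 7 ≥ 2 is true
  career wins > 381: 47 > 381 is false
  rating ≤ 2087: 2512 ≤ 2087 is false
  represents host nation: no → false
  seeding points ≤ 1446: 944 ≤ 1446 is true
  age ≤ 34 years: 43 ≤ 34 is false
  entry fee paid: no → false
  world rank < 11405: 2389 < 11405 is true
  NOT currently suspended: no → true
  holds a wildcard: no → false
  federation = FIDE-A: FIDE-A == FIDE-A is true
  holds a title: no → false
  age ≤ 47 years: 43 ≤ 47 is true
  events in last 12 months ≥ 37: 7 ≥ 37 is false
  events in last 12 months ≤ 60: 7 ≤ 60 is true
  NOT holds a wildcard: no → true
  age ≥ 48 years: 43 ≥ 48 is false
Combine:
[1.1.1] true OR false = true
[1.1.2.1] false OR false = false
[1.1.2] NOT false = true
[1.1] exactly-one(true, true) = false
[1] NOT false = true
[2] true OR false OR false OR true = true
[3.3] true AND false = false
[3] true OR false OR false = true
[4.2.1] false OR false = false
[4.2] NOT false = true
[4.3] true OR true = true
[4] true AND true AND true = true
[5] false → false (antecedent false ⇒ implication holds) = true
[root] true AND true AND true AND true AND true = true
Overall: true → qualifies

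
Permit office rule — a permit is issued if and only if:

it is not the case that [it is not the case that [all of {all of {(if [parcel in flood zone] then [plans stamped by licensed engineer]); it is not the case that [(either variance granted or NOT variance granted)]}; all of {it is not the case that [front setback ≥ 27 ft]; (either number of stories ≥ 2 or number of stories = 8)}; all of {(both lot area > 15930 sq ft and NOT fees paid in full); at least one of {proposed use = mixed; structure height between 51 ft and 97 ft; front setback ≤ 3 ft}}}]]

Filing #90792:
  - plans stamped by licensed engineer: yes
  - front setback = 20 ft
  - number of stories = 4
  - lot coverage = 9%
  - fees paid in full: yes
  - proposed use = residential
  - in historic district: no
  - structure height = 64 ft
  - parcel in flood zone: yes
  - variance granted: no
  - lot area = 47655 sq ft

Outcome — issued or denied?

Denied

Atomic conditions:
  parcel in flood zone: yes → true
  plans stamped by licensed engineer: yes → true
  variance granted: no → false
  NOT variance granted: no → true
  front setback ≥ 27 ft: 20 ≥ 27 is false
  number of stories ≥ 2: 4 ≥ 2 is true
  number of stories = 8: 4 == 8 is false
  lot area > 15930 sq ft: 47655 > 15930 is true
  NOT fees paid in full: yes → false
  proposed use = mixed: residential == mixed is false
  structure height between 51 ft and 97 ft: 64 in [51, 97] is true
  front setback ≤ 3 ft: 20 ≤ 3 is false
Combine:
[1.1.1.1] true → true = true
[1.1.1.2.1] false OR true = true
[1.1.1.2] NOT true = false
[1.1.1] true AND false = false
[1.1.2.1] NOT false = true
[1.1.2.2] true OR false = true
[1.1.2] true AND true = true
[1.1.3.1] true AND false = false
[1.1.3.2] false OR true OR false = true
[1.1.3] false AND true = false
[1.1] false AND true AND false = false
[1] NOT false = true
[root] NOT true = false
Overall: false → denied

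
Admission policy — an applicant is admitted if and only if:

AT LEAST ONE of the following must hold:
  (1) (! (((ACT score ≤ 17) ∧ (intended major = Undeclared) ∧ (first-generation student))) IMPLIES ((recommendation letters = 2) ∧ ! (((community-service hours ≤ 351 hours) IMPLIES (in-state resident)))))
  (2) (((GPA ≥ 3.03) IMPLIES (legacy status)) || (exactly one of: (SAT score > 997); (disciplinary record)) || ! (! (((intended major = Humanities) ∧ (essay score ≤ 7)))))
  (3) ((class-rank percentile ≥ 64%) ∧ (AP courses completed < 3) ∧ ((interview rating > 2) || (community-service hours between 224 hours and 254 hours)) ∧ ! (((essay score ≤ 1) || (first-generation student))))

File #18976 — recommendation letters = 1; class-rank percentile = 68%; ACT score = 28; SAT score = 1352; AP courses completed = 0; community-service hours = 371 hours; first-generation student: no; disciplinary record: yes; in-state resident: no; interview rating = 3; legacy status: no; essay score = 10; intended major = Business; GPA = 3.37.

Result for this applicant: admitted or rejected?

Admitted

Atomic conditions:
  ACT score ≤ 17: 28 ≤ 17 is false
  intended major = Undeclared: Business == Undeclared is false
  first-generation student: no → false
  recommendation letters = 2: 1 == 2 is false
  community-service hours ≤ 351 hours: 371 ≤ 351 is false
  in-state resident: no → false
  GPA ≥ 3.03: 3.37 ≥ 3.03 is true
  legacy status: no → false
  SAT score > 997: 1352 > 997 is true
  disciplinary record: yes → true
  intended major = Humanities: Business == Humanities is false
  essay score ≤ 7: 10 ≤ 7 is false
  class-rank percentile ≥ 64%: 68 ≥ 64 is true
  AP courses completed < 3: 0 < 3 is true
  interview rating > 2: 3 > 2 is true
  community-service hours between 224 hours and 254 hours: 371 in [224, 254] is false
  essay score ≤ 1: 10 ≤ 1 is false
Combine:
[1.1.1] false AND false AND false = false
[1.1] NOT false = true
[1.2.2.1] false → false (antecedent false ⇒ implication holds) = true
[1.2.2] NOT true = false
[1.2] false AND false = false
[1] true → false = false
[2.1] true → false = false
[2.2] exactly-one(true, true) = false
[2.3.1.1] false AND false = false
[2.3.1] NOT false = true
[2.3] NOT true = false
[2] false OR false OR false = false
[3.3] true OR false = true
[3.4.1] false OR false = false
[3.4] NOT false = true
[3] true AND true AND true AND true = true
[root] false OR false OR true = true
Overall: true → admitted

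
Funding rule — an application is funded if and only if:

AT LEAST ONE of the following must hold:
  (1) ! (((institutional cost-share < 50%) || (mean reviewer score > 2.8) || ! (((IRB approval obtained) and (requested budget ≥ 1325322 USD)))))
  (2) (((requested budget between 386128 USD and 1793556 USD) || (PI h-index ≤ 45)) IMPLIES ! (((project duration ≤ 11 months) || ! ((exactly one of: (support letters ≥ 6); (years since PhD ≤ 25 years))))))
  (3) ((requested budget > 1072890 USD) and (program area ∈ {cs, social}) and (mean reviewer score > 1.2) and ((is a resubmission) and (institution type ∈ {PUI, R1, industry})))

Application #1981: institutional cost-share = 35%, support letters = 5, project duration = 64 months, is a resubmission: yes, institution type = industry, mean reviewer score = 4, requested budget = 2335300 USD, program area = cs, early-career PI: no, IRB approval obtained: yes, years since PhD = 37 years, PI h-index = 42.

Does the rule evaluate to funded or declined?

Atomic conditions:
  institutional cost-share < 50%: 35 < 50 is true
  mean reviewer score > 2.8: 4 > 2.8 is true
  IRB approval obtained: yes → true
  requested budget ≥ 1325322 USD: 2335300 ≥ 1325322 is true
  requested budget between 386128 USD and 1793556 USD: 2335300 in [386128, 1793556] is false
  PI h-index ≤ 45: 42 ≤ 45 is true
  project duration ≤ 11 months: 64 ≤ 11 is false
  support letters ≥ 6: 5 ≥ 6 is false
  years since PhD ≤ 25 years: 37 ≤ 25 is false
  requested budget > 1072890 USD: 2335300 > 1072890 is true
  program area ∈ {cs, social}: cs is in the set → true
  mean reviewer score > 1.2: 4 > 1.2 is true
  is a resubmission: yes → true
  institution type ∈ {PUI, R1, industry}: industry is in the set → true
Combine:
[1.1.3.1] true AND true = true
[1.1.3] NOT true = false
[1.1] true OR true OR false = true
[1] NOT true = false
[2.1] false OR true = true
[2.2.1.2.1] exactly-one(false, false) = false
[2.2.1.2] NOT false = true
[2.2.1] false OR true = true
[2.2] NOT true = false
[2] true → false = false
[3.4] true AND true = true
[3] true AND true AND true AND true = true
[root] false OR false OR true = true
Overall: true → funded

Funded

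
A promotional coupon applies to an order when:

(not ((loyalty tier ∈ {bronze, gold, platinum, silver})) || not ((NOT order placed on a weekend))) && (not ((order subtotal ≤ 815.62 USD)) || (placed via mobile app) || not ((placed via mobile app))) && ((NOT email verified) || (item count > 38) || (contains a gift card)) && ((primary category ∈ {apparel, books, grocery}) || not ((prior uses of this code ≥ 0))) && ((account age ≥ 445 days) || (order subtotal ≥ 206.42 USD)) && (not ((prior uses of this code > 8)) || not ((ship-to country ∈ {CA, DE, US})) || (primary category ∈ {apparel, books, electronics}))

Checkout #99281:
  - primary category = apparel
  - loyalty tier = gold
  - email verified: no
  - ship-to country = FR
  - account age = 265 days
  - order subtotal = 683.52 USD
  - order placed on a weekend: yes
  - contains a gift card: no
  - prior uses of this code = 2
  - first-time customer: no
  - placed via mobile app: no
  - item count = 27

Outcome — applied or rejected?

Applied

Atomic conditions:
  loyalty tier ∈ {bronze, gold, platinum, silver}: gold is in the set → true
  NOT order placed on a weekend: yes → false
  order subtotal ≤ 815.62 USD: 683.52 ≤ 815.62 is true
  placed via mobile app: no → false
  NOT email verified: no → true
  item count > 38: 27 > 38 is false
  contains a gift card: no → false
  primary category ∈ {apparel, books, grocery}: apparel is in the set → true
  prior uses of this code ≥ 0: 2 ≥ 0 is true
  account age ≥ 445 days: 265 ≥ 445 is false
  order subtotal ≥ 206.42 USD: 683.52 ≥ 206.42 is true
  prior uses of this code > 8: 2 > 8 is false
  ship-to country ∈ {CA, DE, US}: FR is not in the set → false
  primary category ∈ {apparel, books, electronics}: apparel is in the set → true
Combine:
[1.1] NOT true = false
[1.2] NOT false = true
[1] false OR true = true
[2.1] NOT true = false
[2.3] NOT false = true
[2] false OR false OR true = true
[3] true OR false OR false = true
[4.2] NOT true = false
[4] true OR false = true
[5] false OR true = true
[6.1] NOT false = true
[6.2] NOT false = true
[6] true OR true OR true = true
[root] true AND true AND true AND true AND true AND true = true
Overall: true → applied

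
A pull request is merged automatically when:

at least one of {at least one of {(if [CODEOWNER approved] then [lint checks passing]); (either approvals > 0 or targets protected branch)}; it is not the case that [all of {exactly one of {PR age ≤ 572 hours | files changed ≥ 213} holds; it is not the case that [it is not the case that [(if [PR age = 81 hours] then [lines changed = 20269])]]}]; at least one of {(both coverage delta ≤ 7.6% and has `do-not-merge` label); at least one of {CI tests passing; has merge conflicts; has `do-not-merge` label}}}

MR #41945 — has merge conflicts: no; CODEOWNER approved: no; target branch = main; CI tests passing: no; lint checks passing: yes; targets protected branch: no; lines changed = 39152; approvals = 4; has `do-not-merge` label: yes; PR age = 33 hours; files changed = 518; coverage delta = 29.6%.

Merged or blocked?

Atomic conditions:
  CODEOWNER approved: no → false
  lint checks passing: yes → true
  approvals > 0: 4 > 0 is true
  targets protected branch: no → false
  PR age ≤ 572 hours: 33 ≤ 572 is true
  files changed ≥ 213: 518 ≥ 213 is true
  PR age = 81 hours: 33 == 81 is false
  lines changed = 20269: 39152 == 20269 is false
  coverage delta ≤ 7.6%: 29.6 ≤ 7.6 is false
  has `do-not-merge` label: yes → true
  CI tests passing: no → false
  has merge conflicts: no → false
Combine:
[1.1] false → true (antecedent false ⇒ implication holds) = true
[1.2] true OR false = true
[1] true OR true = true
[2.1.1] exactly-one(true, true) = false
[2.1.2.1.1] false → false (antecedent false ⇒ implication holds) = true
[2.1.2.1] NOT true = false
[2.1.2] NOT false = true
[2.1] false AND true = false
[2] NOT false = true
[3.1] false AND true = false
[3.2] false OR false OR true = true
[3] false OR true = true
[root] true OR true OR true = true
Overall: true → merged

Merged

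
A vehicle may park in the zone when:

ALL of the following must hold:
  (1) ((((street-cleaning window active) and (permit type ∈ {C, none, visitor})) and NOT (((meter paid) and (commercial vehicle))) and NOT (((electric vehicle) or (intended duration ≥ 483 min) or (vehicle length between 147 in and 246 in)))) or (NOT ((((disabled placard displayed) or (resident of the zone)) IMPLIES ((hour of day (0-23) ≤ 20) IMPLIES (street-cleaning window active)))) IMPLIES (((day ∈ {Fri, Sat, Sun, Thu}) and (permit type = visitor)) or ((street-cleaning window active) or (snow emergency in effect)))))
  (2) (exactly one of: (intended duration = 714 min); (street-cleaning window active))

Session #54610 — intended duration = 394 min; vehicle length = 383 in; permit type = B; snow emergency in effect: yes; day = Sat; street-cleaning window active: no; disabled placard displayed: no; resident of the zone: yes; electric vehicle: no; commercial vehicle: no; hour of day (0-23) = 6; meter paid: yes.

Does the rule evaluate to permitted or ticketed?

Ticketed

Atomic conditions:
  street-cleaning window active: no → false
  permit type ∈ {C, none, visitor}: B is not in the set → false
  meter paid: yes → true
  commercial vehicle: no → false
  electric vehicle: no → false
  intended duration ≥ 483 min: 394 ≥ 483 is false
  vehicle length between 147 in and 246 in: 383 in [147, 246] is false
  disabled placard displayed: no → false
  resident of the zone: yes → true
  hour of day (0-23) ≤ 20: 6 ≤ 20 is true
  day ∈ {Fri, Sat, Sun, Thu}: Sat is in the set → true
  permit type = visitor: B == visitor is false
  snow emergency in effect: yes → true
  intended duration = 714 min: 394 == 714 is false
Combine:
[1.1.1] false AND false = false
[1.1.2.1] true AND false = false
[1.1.2] NOT false = true
[1.1.3.1] false OR false OR false = false
[1.1.3] NOT false = true
[1.1] false AND true AND true = false
[1.2.1.1.1] false OR true = true
[1.2.1.1.2] true → false = false
[1.2.1.1] true → false = false
[1.2.1] NOT false = true
[1.2.2.1] true AND false = false
[1.2.2.2] false OR true = true
[1.2.2] false OR true = true
[1.2] true → true = true
[1] false OR true = true
[2] exactly-one(false, false) = false
[root] true AND false = false
Overall: false → ticketed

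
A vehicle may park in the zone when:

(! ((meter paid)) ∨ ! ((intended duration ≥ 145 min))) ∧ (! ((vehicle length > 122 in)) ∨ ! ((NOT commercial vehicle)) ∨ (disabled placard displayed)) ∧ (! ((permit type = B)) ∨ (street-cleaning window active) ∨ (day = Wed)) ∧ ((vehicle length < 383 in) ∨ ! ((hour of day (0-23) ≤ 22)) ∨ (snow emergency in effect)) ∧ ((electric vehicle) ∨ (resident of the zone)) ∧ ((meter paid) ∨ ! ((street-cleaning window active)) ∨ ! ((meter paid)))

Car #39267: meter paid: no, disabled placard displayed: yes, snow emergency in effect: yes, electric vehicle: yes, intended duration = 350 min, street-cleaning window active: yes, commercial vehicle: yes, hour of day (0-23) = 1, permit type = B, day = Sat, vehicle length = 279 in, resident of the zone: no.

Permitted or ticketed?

Atomic conditions:
  meter paid: no → false
  intended duration ≥ 145 min: 350 ≥ 145 is true
  vehicle length > 122 in: 279 > 122 is true
  NOT commercial vehicle: yes → false
  disabled placard displayed: yes → true
  permit type = B: B == B is true
  street-cleaning window active: yes → true
  day = Wed: Sat == Wed is false
  vehicle length < 383 in: 279 < 383 is true
  hour of day (0-23) ≤ 22: 1 ≤ 22 is true
  snow emergency in effect: yes → true
  electric vehicle: yes → true
  resident of the zone: no → false
Combine:
[1.1] NOT false = true
[1.2] NOT true = false
[1] true OR false = true
[2.1] NOT true = false
[2.2] NOT false = true
[2] false OR true OR true = true
[3.1] NOT true = false
[3] false OR true OR false = true
[4.2] NOT true = false
[4] true OR false OR true = true
[5] true OR false = true
[6.2] NOT true = false
[6.3] NOT false = true
[6] false OR false OR true = true
[root] true AND true AND true AND true AND true AND true = true
Overall: true → permitted

Permitted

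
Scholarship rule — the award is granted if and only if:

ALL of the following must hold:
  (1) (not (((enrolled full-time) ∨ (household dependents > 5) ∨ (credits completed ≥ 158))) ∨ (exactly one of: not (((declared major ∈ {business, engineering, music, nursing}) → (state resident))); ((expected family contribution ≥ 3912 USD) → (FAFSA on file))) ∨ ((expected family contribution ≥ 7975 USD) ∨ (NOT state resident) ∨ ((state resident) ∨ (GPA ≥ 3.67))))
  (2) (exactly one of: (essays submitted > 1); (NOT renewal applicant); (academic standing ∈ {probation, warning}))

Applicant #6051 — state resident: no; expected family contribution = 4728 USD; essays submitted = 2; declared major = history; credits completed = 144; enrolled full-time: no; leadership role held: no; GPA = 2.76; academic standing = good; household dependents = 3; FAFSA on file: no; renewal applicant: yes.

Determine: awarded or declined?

Atomic conditions:
  enrolled full-time: no → false
  household dependents > 5: 3 > 5 is false
  credits completed ≥ 158: 144 ≥ 158 is false
  declared major ∈ {business, engineering, music, nursing}: history is not in the set → false
  state resident: no → false
  expected family contribution ≥ 3912 USD: 4728 ≥ 3912 is true
  FAFSA on file: no → false
  expected family contribution ≥ 7975 USD: 4728 ≥ 7975 is false
  NOT state resident: no → true
  GPA ≥ 3.67: 2.76 ≥ 3.67 is false
  essays submitted > 1: 2 > 1 is true
  NOT renewal applicant: yes → false
  academic standing ∈ {probation, warning}: good is not in the set → false
Combine:
[1.1.1] false OR false OR false = false
[1.1] NOT false = true
[1.2.1.1] false → false (antecedent false ⇒ implication holds) = true
[1.2.1] NOT true = false
[1.2.2] true → false = false
[1.2] exactly-one(false, false) = false
[1.3.3] false OR false = false
[1.3] false OR true OR false = true
[1] true OR false OR true = true
[2] exactly-one(true, false, false) = true
[root] true AND true = true
Overall: true → awarded

Awarded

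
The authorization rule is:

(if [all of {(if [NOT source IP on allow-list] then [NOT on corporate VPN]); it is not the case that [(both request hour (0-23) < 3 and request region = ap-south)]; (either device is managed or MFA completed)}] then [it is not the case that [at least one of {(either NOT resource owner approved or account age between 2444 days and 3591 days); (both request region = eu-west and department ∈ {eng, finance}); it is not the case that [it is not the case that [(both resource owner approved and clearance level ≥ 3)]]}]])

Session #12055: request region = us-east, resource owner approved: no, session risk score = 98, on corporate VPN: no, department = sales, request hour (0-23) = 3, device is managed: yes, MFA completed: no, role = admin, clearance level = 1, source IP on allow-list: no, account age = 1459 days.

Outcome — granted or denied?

Atomic conditions:
  NOT source IP on allow-list: no → true
  NOT on corporate VPN: no → true
  request hour (0-23) < 3: 3 < 3 is false
  request region = ap-south: us-east == ap-south is false
  device is managed: yes → true
  MFA completed: no → false
  NOT resource owner approved: no → true
  account age between 2444 days and 3591 days: 1459 in [2444, 3591] is false
  request region = eu-west: us-east == eu-west is false
  department ∈ {eng, finance}: sales is not in the set → false
  resource owner approved: no → false
  clearance level ≥ 3: 1 ≥ 3 is false
Combine:
[1.1] true → true = true
[1.2.1] false AND false = false
[1.2] NOT false = true
[1.3] true OR false = true
[1] true AND true AND true = true
[2.1.1] true OR false = true
[2.1.2] false AND false = false
[2.1.3.1.1] false AND false = false
[2.1.3.1] NOT false = true
[2.1.3] NOT true = false
[2.1] true OR false OR false = true
[2] NOT true = false
[root] true → false = false
Overall: false → denied

Denied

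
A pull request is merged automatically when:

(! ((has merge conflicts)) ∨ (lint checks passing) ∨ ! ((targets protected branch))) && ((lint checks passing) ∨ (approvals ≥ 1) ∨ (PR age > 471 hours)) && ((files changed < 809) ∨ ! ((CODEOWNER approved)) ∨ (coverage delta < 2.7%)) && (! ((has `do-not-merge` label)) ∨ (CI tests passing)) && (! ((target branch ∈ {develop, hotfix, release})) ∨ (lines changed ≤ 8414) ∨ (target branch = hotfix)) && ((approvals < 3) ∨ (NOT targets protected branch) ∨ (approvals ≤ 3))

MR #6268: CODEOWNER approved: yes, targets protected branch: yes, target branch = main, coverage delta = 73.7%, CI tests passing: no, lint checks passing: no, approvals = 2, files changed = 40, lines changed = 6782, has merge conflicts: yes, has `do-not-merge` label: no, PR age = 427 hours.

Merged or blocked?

Blocked

Atomic conditions:
  has merge conflicts: yes → true
  lint checks passing: no → false
  targets protected branch: yes → true
  approvals ≥ 1: 2 ≥ 1 is true
  PR age > 471 hours: 427 > 471 is false
  files changed < 809: 40 < 809 is true
  CODEOWNER approved: yes → true
  coverage delta < 2.7%: 73.7 < 2.7 is false
  has `do-not-merge` label: no → false
  CI tests passing: no → false
  target branch ∈ {develop, hotfix, release}: main is not in the set → false
  lines changed ≤ 8414: 6782 ≤ 8414 is true
  target branch = hotfix: main == hotfix is false
  approvals < 3: 2 < 3 is true
  NOT targets protected branch: yes → false
  approvals ≤ 3: 2 ≤ 3 is true
Combine:
[1.1] NOT true = false
[1.3] NOT true = false
[1] false OR false OR false = false
[2] false OR true OR false = true
[3.2] NOT true = false
[3] true OR false OR false = true
[4.1] NOT false = true
[4] true OR false = true
[5.1] NOT false = true
[5] true OR true OR false = true
[6] true OR false OR true = true
[root] false AND true AND true AND true AND true AND true = false
Overall: false → blocked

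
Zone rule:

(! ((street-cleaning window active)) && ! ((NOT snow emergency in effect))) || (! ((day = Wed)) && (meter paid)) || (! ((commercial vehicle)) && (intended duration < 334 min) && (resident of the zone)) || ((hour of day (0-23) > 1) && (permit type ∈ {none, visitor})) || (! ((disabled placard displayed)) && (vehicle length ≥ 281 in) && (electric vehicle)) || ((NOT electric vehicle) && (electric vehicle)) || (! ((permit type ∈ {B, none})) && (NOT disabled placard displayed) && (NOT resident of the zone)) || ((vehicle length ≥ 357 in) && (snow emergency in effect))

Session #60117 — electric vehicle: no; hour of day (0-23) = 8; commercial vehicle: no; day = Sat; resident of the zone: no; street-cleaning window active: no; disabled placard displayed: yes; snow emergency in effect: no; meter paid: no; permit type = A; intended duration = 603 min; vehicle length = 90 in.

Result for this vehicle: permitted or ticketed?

Atomic conditions:
  street-cleaning window active: no → false
  NOT snow emergency in effect: no → true
  day = Wed: Sat == Wed is false
  meter paid: no → false
  commercial vehicle: no → false
  intended duration < 334 min: 603 < 334 is false
  resident of the zone: no → false
  hour of day (0-23) > 1: 8 > 1 is true
  permit type ∈ {none, visitor}: A is not in the set → false
  disabled placard displayed: yes → true
  vehicle length ≥ 281 in: 90 ≥ 281 is false
  electric vehicle: no → false
  NOT electric vehicle: no → true
  permit type ∈ {B, none}: A is not in the set → false
  NOT disabled placard displayed: yes → false
  NOT resident of the zone: no → true
  vehicle length ≥ 357 in: 90 ≥ 357 is false
  snow emergency in effect: no → false
Combine:
[1.1] NOT false = true
[1.2] NOT true = false
[1] true AND false = false
[2.1] NOT false = true
[2] true AND false = false
[3.1] NOT false = true
[3] true AND false AND false = false
[4] true AND false = false
[5.1] NOT true = false
[5] false AND false AND false = false
[6] true AND false = false
[7.1] NOT false = true
[7] true AND false AND true = false
[8] false AND false = false
[root] false OR false OR false OR false OR false OR false OR false OR false = false
Overall: false → ticketed

Ticketed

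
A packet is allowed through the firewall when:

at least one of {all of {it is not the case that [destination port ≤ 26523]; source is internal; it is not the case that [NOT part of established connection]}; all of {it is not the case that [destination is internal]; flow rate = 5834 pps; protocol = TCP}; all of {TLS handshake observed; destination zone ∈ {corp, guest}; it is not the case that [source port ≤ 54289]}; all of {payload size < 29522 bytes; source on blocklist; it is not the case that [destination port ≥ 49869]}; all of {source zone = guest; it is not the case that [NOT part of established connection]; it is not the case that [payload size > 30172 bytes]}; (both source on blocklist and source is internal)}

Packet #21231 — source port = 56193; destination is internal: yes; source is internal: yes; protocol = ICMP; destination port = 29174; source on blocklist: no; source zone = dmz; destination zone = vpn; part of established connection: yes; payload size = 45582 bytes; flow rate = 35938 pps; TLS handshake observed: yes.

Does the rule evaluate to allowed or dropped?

Allowed

Atomic conditions:
  destination port ≤ 26523: 29174 ≤ 26523 is false
  source is internal: yes → true
  NOT part of established connection: yes → false
  destination is internal: yes → true
  flow rate = 5834 pps: 35938 == 5834 is false
  protocol = TCP: ICMP == TCP is false
  TLS handshake observed: yes → true
  destination zone ∈ {corp, guest}: vpn is not in the set → false
  source port ≤ 54289: 56193 ≤ 54289 is false
  payload size < 29522 bytes: 45582 < 29522 is false
  source on blocklist: no → false
  destination port ≥ 49869: 29174 ≥ 49869 is false
  source zone = guest: dmz == guest is false
  payload size > 30172 bytes: 45582 > 30172 is true
Combine:
[1.1] NOT false = true
[1.3] NOT false = true
[1] true AND true AND true = true
[2.1] NOT true = false
[2] false AND false AND false = false
[3.3] NOT false = true
[3] true AND false AND true = false
[4.3] NOT false = true
[4] false AND false AND true = false
[5.2] NOT false = true
[5.3] NOT true = false
[5] false AND true AND false = false
[6] false AND true = false
[root] true OR false OR false OR false OR false OR false = true
Overall: true → allowed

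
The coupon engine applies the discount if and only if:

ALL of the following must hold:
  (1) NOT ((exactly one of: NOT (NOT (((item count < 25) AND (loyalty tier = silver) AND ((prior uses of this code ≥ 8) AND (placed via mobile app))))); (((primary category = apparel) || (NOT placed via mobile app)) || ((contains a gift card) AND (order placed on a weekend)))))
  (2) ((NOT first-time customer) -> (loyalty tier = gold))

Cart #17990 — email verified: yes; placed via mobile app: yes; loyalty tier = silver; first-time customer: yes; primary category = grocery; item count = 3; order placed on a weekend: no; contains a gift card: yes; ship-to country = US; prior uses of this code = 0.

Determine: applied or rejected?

Applied

Atomic conditions:
  item count < 25: 3 < 25 is true
  loyalty tier = silver: silver == silver is true
  prior uses of this code ≥ 8: 0 ≥ 8 is false
  placed via mobile app: yes → true
  primary category = apparel: grocery == apparel is false
  NOT placed via mobile app: yes → false
  contains a gift card: yes → true
  order placed on a weekend: no → false
  NOT first-time customer: yes → false
  loyalty tier = gold: silver == gold is false
Combine:
[1.1.1.1.1.3] false AND true = false
[1.1.1.1.1] true AND true AND false = false
[1.1.1.1] NOT false = true
[1.1.1] NOT true = false
[1.1.2.1] false OR false = false
[1.1.2.2] true AND false = false
[1.1.2] false OR false = false
[1.1] exactly-one(false, false) = false
[1] NOT false = true
[2] false → false (antecedent false ⇒ implication holds) = true
[root] true AND true = true
Overall: true → applied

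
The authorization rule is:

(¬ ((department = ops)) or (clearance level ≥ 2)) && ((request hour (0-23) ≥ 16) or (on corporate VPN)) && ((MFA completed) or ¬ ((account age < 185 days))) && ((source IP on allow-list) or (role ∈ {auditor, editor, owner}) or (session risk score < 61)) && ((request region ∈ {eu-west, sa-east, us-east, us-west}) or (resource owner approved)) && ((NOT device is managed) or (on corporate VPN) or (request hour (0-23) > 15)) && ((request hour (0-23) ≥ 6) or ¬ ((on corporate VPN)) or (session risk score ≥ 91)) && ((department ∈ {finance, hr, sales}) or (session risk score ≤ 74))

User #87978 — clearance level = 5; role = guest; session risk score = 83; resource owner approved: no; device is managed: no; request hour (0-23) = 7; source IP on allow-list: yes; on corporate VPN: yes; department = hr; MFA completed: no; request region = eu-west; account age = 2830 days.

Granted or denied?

Atomic conditions:
  department = ops: hr == ops is false
  clearance level ≥ 2: 5 ≥ 2 is true
  request hour (0-23) ≥ 16: 7 ≥ 16 is false
  on corporate VPN: yes → true
  MFA completed: no → false
  account age < 185 days: 2830 < 185 is false
  source IP on allow-list: yes → true
  role ∈ {auditor, editor, owner}: guest is not in the set → false
  session risk score < 61: 83 < 61 is false
  request region ∈ {eu-west, sa-east, us-east, us-west}: eu-west is in the set → true
  resource owner approved: no → false
  NOT device is managed: no → true
  request hour (0-23) > 15: 7 > 15 is false
  request hour (0-23) ≥ 6: 7 ≥ 6 is true
  session risk score ≥ 91: 83 ≥ 91 is false
  department ∈ {finance, hr, sales}: hr is in the set → true
  session risk score ≤ 74: 83 ≤ 74 is false
Combine:
[1.1] NOT false = true
[1] true OR true = true
[2] false OR true = true
[3.2] NOT false = true
[3] false OR true = true
[4] true OR false OR false = true
[5] true OR false = true
[6] true OR true OR false = true
[7.2] NOT true = false
[7] true OR false OR false = true
[8] true OR false = true
[root] true AND true AND true AND true AND true AND true AND true AND true = true
Overall: true → granted

Granted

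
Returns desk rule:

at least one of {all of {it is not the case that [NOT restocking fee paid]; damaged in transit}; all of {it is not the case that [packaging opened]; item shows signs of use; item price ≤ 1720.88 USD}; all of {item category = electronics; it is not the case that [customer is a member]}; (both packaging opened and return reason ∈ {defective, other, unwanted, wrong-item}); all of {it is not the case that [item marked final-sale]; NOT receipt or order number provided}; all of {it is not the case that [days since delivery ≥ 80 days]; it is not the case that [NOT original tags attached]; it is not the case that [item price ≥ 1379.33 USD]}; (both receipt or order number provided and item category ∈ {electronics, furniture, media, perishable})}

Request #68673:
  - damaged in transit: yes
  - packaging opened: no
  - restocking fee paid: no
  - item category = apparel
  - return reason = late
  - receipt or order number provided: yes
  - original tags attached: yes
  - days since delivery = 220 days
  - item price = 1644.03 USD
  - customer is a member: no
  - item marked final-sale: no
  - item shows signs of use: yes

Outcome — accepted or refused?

Accepted

Atomic conditions:
  NOT restocking fee paid: no → true
  damaged in transit: yes → true
  packaging opened: no → false
  item shows signs of use: yes → true
  item price ≤ 1720.88 USD: 1644.03 ≤ 1720.88 is true
  item category = electronics: apparel == electronics is false
  customer is a member: no → false
  return reason ∈ {defective, other, unwanted, wrong-item}: late is not in the set → false
  item marked final-sale: no → false
  NOT receipt or order number provided: yes → false
  days since delivery ≥ 80 days: 220 ≥ 80 is true
  NOT original tags attached: yes → false
  item price ≥ 1379.33 USD: 1644.03 ≥ 1379.33 is true
  receipt or order number provided: yes → true
  item category ∈ {electronics, furniture, media, perishable}: apparel is not in the set → false
Combine:
[1.1] NOT true = false
[1] false AND true = false
[2.1] NOT false = true
[2] true AND true AND true = true
[3.2] NOT false = true
[3] false AND true = false
[4] false AND false = false
[5.1] NOT false = true
[5] true AND false = false
[6.1] NOT true = false
[6.2] NOT false = true
[6.3] NOT true = false
[6] false AND true AND false = false
[7] true AND false = false
[root] false OR true OR false OR false OR false OR false OR false = true
Overall: true → accepted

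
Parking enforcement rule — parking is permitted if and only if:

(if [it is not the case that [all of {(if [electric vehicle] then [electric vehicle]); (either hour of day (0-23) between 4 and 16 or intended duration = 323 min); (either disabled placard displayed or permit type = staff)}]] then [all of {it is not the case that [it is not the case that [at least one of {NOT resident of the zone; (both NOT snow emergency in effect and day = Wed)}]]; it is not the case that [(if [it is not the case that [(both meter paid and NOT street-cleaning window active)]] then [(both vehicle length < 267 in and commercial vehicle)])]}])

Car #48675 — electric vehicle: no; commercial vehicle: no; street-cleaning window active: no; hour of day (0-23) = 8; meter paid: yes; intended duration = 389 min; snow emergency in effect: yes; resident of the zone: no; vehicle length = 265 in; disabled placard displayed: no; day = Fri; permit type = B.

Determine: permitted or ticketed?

Ticketed

Atomic conditions:
  electric vehicle: no → false
  hour of day (0-23) between 4 and 16: 8 in [4, 16] is true
  intended duration = 323 min: 389 == 323 is false
  disabled placard displayed: no → false
  permit type = staff: B == staff is false
  NOT resident of the zone: no → true
  NOT snow emergency in effect: yes → false
  day = Wed: Fri == Wed is false
  meter paid: yes → true
  NOT street-cleaning window active: no → true
  vehicle length < 267 in: 265 < 267 is true
  commercial vehicle: no → false
Combine:
[1.1.1] false → false (antecedent false ⇒ implication holds) = true
[1.1.2] true OR false = true
[1.1.3] false OR false = false
[1.1] true AND true AND false = false
[1] NOT false = true
[2.1.1.1.2] false AND false = false
[2.1.1.1] true OR false = true
[2.1.1] NOT true = false
[2.1] NOT false = true
[2.2.1.1.1] true AND true = true
[2.2.1.1] NOT true = false
[2.2.1.2] true AND false = false
[2.2.1] false → false (antecedent false ⇒ implication holds) = true
[2.2] NOT true = false
[2] true AND false = false
[root] true → false = false
Overall: false → ticketed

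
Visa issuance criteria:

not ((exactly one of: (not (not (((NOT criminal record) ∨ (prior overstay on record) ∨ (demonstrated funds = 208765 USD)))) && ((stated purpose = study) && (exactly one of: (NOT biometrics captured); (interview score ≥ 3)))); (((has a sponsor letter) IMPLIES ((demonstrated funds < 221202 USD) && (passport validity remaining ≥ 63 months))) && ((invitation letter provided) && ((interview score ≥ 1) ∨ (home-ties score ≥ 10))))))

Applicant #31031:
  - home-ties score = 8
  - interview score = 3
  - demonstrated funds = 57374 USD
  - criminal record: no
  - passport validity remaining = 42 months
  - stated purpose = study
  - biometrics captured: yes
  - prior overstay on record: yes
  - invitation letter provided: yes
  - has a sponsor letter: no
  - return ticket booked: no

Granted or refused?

Atomic conditions:
  NOT criminal record: no → true
  prior overstay on record: yes → true
  demonstrated funds = 208765 USD: 57374 == 208765 is false
  stated purpose = study: study == study is true
  NOT biometrics captured: yes → false
  interview score ≥ 3: 3 ≥ 3 is true
  has a sponsor letter: no → false
  demonstrated funds < 221202 USD: 57374 < 221202 is true
  passport validity remaining ≥ 63 months: 42 ≥ 63 is false
  invitation letter provided: yes → true
  interview score ≥ 1: 3 ≥ 1 is true
  home-ties score ≥ 10: 8 ≥ 10 is false
Combine:
[1.1.1.1.1] true OR true OR false = true
[1.1.1.1] NOT true = false
[1.1.1] NOT false = true
[1.1.2.2] exactly-one(false, true) = true
[1.1.2] true AND true = true
[1.1] true AND true = true
[1.2.1.2] true AND false = false
[1.2.1] false → false (antecedent false ⇒ implication holds) = true
[1.2.2.2] true OR false = true
[1.2.2] true AND true = true
[1.2] true AND true = true
[1] exactly-one(true, true) = false
[root] NOT false = true
Overall: true → granted

Granted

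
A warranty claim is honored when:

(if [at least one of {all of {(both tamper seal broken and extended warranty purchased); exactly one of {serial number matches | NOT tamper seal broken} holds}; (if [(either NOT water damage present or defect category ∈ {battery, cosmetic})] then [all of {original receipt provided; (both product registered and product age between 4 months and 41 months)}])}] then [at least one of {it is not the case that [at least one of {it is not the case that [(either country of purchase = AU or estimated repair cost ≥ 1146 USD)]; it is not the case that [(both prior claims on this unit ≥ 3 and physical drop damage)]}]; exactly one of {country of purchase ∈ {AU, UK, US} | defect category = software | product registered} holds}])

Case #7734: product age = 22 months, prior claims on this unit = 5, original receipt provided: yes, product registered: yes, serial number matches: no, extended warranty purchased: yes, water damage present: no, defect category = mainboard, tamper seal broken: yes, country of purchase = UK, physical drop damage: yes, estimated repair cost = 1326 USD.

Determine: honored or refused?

Honored

Atomic conditions:
  tamper seal broken: yes → true
  extended warranty purchased: yes → true
  serial number matches: no → false
  NOT tamper seal broken: yes → false
  NOT water damage present: no → true
  defect category ∈ {battery, cosmetic}: mainboard is not in the set → false
  original receipt provided: yes → true
  product registered: yes → true
  product age between 4 months and 41 months: 22 in [4, 41] is true
  country of purchase = AU: UK == AU is false
  estimated repair cost ≥ 1146 USD: 1326 ≥ 1146 is true
  prior claims on this unit ≥ 3: 5 ≥ 3 is true
  physical drop damage: yes → true
  country of purchase ∈ {AU, UK, US}: UK is in the set → true
  defect category = software: mainboard == software is false
Combine:
[1.1.1] true AND true = true
[1.1.2] exactly-one(false, false) = false
[1.1] true AND false = false
[1.2.1] true OR false = true
[1.2.2.2] true AND true = true
[1.2.2] true AND true = true
[1.2] true → true = true
[1] false OR true = true
[2.1.1.1.1] false OR true = true
[2.1.1.1] NOT true = false
[2.1.1.2.1] true AND true = true
[2.1.1.2] NOT true = false
[2.1.1] false OR false = false
[2.1] NOT false = true
[2.2] exactly-one(true, false, true) = false
[2] true OR false = true
[root] true → true = true
Overall: true → honored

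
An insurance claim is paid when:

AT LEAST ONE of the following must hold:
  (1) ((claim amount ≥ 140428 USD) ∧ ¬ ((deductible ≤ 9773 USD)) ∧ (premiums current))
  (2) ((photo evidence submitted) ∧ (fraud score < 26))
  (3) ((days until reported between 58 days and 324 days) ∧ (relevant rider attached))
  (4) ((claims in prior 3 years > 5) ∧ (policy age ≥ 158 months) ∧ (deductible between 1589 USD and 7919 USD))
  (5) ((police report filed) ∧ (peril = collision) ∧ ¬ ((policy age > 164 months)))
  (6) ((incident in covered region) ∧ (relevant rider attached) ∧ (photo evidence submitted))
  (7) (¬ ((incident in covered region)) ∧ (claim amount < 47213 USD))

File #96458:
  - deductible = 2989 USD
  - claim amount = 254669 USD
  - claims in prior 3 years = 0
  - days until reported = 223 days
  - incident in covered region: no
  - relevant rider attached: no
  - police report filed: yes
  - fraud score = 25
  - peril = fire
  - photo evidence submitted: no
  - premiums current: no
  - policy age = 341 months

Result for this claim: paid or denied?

Denied

Atomic conditions:
  claim amount ≥ 140428 USD: 254669 ≥ 140428 is true
  deductible ≤ 9773 USD: 2989 ≤ 9773 is true
  premiums current: no → false
  photo evidence submitted: no → false
  fraud score < 26: 25 < 26 is true
  days until reported between 58 days and 324 days: 223 in [58, 324] is true
  relevant rider attached: no → false
  claims in prior 3 years > 5: 0 > 5 is false
  policy age ≥ 158 months: 341 ≥ 158 is true
  deductible between 1589 USD and 7919 USD: 2989 in [1589, 7919] is true
  police report filed: yes → true
  peril = collision: fire == collision is false
  policy age > 164 months: 341 > 164 is true
  incident in covered region: no → false
  claim amount < 47213 USD: 254669 < 47213 is false
Combine:
[1.2] NOT true = false
[1] true AND false AND false = false
[2] false AND true = false
[3] true AND false = false
[4] false AND true AND true = false
[5.3] NOT true = false
[5] true AND false AND false = false
[6] false AND false AND false = false
[7.1] NOT false = true
[7] true AND false = false
[root] false OR false OR false OR false OR false OR false OR false = false
Overall: false → denied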